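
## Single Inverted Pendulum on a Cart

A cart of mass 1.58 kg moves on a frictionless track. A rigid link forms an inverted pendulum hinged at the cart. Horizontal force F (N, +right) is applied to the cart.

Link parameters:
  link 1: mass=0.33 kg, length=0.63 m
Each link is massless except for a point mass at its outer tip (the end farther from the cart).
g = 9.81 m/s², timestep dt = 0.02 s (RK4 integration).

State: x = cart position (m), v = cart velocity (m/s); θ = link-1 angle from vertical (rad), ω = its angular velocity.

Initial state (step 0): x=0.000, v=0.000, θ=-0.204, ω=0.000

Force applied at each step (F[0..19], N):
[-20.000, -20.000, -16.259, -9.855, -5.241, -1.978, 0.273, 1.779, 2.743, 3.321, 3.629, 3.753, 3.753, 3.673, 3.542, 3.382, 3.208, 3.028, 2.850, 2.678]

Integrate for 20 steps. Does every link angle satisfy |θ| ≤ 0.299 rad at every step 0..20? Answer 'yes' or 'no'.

Answer: yes

Derivation:
apply F[0]=-20.000 → step 1: x=-0.002, v=-0.243, θ=-0.201, ω=0.315
apply F[1]=-20.000 → step 2: x=-0.010, v=-0.487, θ=-0.191, ω=0.633
apply F[2]=-16.259 → step 3: x=-0.021, v=-0.684, θ=-0.176, ω=0.884
apply F[3]=-9.855 → step 4: x=-0.036, v=-0.802, θ=-0.157, ω=1.017
apply F[4]=-5.241 → step 5: x=-0.053, v=-0.862, θ=-0.136, ω=1.066
apply F[5]=-1.978 → step 6: x=-0.070, v=-0.882, θ=-0.115, ω=1.059
apply F[6]=+0.273 → step 7: x=-0.088, v=-0.875, θ=-0.094, ω=1.015
apply F[7]=+1.779 → step 8: x=-0.105, v=-0.849, θ=-0.075, ω=0.948
apply F[8]=+2.743 → step 9: x=-0.122, v=-0.812, θ=-0.057, ω=0.868
apply F[9]=+3.321 → step 10: x=-0.138, v=-0.768, θ=-0.040, ω=0.784
apply F[10]=+3.629 → step 11: x=-0.152, v=-0.721, θ=-0.025, ω=0.699
apply F[11]=+3.753 → step 12: x=-0.166, v=-0.673, θ=-0.012, ω=0.616
apply F[12]=+3.753 → step 13: x=-0.179, v=-0.625, θ=-0.001, ω=0.539
apply F[13]=+3.673 → step 14: x=-0.191, v=-0.579, θ=0.009, ω=0.466
apply F[14]=+3.542 → step 15: x=-0.203, v=-0.534, θ=0.018, ω=0.401
apply F[15]=+3.382 → step 16: x=-0.213, v=-0.492, θ=0.025, ω=0.341
apply F[16]=+3.208 → step 17: x=-0.222, v=-0.453, θ=0.032, ω=0.287
apply F[17]=+3.028 → step 18: x=-0.231, v=-0.416, θ=0.037, ω=0.239
apply F[18]=+2.850 → step 19: x=-0.239, v=-0.382, θ=0.041, ω=0.197
apply F[19]=+2.678 → step 20: x=-0.246, v=-0.349, θ=0.045, ω=0.159
Max |angle| over trajectory = 0.204 rad; bound = 0.299 → within bound.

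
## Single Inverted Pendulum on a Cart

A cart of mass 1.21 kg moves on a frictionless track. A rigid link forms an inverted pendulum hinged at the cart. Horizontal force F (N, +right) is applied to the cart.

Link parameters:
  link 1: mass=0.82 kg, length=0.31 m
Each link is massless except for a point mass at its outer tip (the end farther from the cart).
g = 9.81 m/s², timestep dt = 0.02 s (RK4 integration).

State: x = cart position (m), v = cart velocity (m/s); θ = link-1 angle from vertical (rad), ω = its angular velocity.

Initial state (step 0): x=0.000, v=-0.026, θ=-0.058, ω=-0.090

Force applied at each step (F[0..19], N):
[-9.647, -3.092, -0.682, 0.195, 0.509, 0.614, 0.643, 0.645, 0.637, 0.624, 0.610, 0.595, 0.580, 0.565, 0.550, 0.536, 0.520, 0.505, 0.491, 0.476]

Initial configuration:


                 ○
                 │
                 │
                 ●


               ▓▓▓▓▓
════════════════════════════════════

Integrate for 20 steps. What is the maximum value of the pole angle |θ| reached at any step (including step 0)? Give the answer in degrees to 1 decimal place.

apply F[0]=-9.647 → step 1: x=-0.002, v=-0.178, θ=-0.055, ω=0.362
apply F[1]=-3.092 → step 2: x=-0.006, v=-0.222, θ=-0.047, ω=0.472
apply F[2]=-0.682 → step 3: x=-0.011, v=-0.227, θ=-0.038, ω=0.463
apply F[3]=+0.195 → step 4: x=-0.015, v=-0.220, θ=-0.029, ω=0.418
apply F[4]=+0.509 → step 5: x=-0.019, v=-0.208, θ=-0.021, ω=0.364
apply F[5]=+0.614 → step 6: x=-0.023, v=-0.196, θ=-0.014, ω=0.313
apply F[6]=+0.643 → step 7: x=-0.027, v=-0.184, θ=-0.008, ω=0.267
apply F[7]=+0.645 → step 8: x=-0.031, v=-0.172, θ=-0.004, ω=0.226
apply F[8]=+0.637 → step 9: x=-0.034, v=-0.161, θ=0.001, ω=0.191
apply F[9]=+0.624 → step 10: x=-0.037, v=-0.151, θ=0.004, ω=0.160
apply F[10]=+0.610 → step 11: x=-0.040, v=-0.142, θ=0.007, ω=0.133
apply F[11]=+0.595 → step 12: x=-0.043, v=-0.133, θ=0.009, ω=0.110
apply F[12]=+0.580 → step 13: x=-0.045, v=-0.125, θ=0.011, ω=0.091
apply F[13]=+0.565 → step 14: x=-0.048, v=-0.117, θ=0.013, ω=0.074
apply F[14]=+0.550 → step 15: x=-0.050, v=-0.110, θ=0.014, ω=0.059
apply F[15]=+0.536 → step 16: x=-0.052, v=-0.103, θ=0.015, ω=0.046
apply F[16]=+0.520 → step 17: x=-0.054, v=-0.097, θ=0.016, ω=0.035
apply F[17]=+0.505 → step 18: x=-0.056, v=-0.091, θ=0.017, ω=0.026
apply F[18]=+0.491 → step 19: x=-0.058, v=-0.085, θ=0.017, ω=0.018
apply F[19]=+0.476 → step 20: x=-0.059, v=-0.079, θ=0.018, ω=0.011
Max |angle| over trajectory = 0.058 rad = 3.3°.

Answer: 3.3°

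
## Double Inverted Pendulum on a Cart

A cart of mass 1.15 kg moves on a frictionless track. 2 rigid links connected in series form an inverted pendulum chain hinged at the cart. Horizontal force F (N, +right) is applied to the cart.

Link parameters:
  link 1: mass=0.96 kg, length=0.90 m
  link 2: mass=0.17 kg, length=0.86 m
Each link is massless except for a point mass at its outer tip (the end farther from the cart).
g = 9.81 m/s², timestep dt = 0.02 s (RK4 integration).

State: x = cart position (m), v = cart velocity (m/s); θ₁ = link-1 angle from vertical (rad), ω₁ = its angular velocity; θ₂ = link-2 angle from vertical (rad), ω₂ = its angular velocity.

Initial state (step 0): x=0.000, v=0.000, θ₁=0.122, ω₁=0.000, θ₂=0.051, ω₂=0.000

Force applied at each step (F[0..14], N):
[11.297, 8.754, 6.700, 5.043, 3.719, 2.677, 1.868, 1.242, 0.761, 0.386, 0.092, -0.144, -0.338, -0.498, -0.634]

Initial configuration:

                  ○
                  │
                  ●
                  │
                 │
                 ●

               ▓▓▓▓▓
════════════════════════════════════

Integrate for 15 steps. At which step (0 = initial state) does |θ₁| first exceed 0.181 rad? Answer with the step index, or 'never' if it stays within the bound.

apply F[0]=+11.297 → step 1: x=0.002, v=0.171, θ₁=0.120, ω₁=-0.159, θ₂=0.051, ω₂=-0.021
apply F[1]=+8.754 → step 2: x=0.006, v=0.299, θ₁=0.116, ω₁=-0.272, θ₂=0.050, ω₂=-0.040
apply F[2]=+6.700 → step 3: x=0.013, v=0.393, θ₁=0.110, ω₁=-0.348, θ₂=0.049, ω₂=-0.058
apply F[3]=+5.043 → step 4: x=0.022, v=0.460, θ₁=0.102, ω₁=-0.397, θ₂=0.048, ω₂=-0.074
apply F[4]=+3.719 → step 5: x=0.031, v=0.505, θ₁=0.094, ω₁=-0.424, θ₂=0.046, ω₂=-0.087
apply F[5]=+2.677 → step 6: x=0.042, v=0.535, θ₁=0.086, ω₁=-0.435, θ₂=0.044, ω₂=-0.099
apply F[6]=+1.868 → step 7: x=0.053, v=0.552, θ₁=0.077, ω₁=-0.435, θ₂=0.042, ω₂=-0.109
apply F[7]=+1.242 → step 8: x=0.064, v=0.560, θ₁=0.068, ω₁=-0.427, θ₂=0.040, ω₂=-0.118
apply F[8]=+0.761 → step 9: x=0.075, v=0.561, θ₁=0.060, ω₁=-0.413, θ₂=0.038, ω₂=-0.124
apply F[9]=+0.386 → step 10: x=0.086, v=0.557, θ₁=0.052, ω₁=-0.396, θ₂=0.035, ω₂=-0.129
apply F[10]=+0.092 → step 11: x=0.097, v=0.549, θ₁=0.044, ω₁=-0.376, θ₂=0.032, ω₂=-0.133
apply F[11]=-0.144 → step 12: x=0.108, v=0.539, θ₁=0.037, ω₁=-0.356, θ₂=0.030, ω₂=-0.136
apply F[12]=-0.338 → step 13: x=0.119, v=0.527, θ₁=0.030, ω₁=-0.335, θ₂=0.027, ω₂=-0.137
apply F[13]=-0.498 → step 14: x=0.129, v=0.513, θ₁=0.024, ω₁=-0.314, θ₂=0.024, ω₂=-0.137
apply F[14]=-0.634 → step 15: x=0.139, v=0.498, θ₁=0.017, ω₁=-0.293, θ₂=0.022, ω₂=-0.137
max |θ₁| = 0.122 ≤ 0.181 over all 16 states.

Answer: never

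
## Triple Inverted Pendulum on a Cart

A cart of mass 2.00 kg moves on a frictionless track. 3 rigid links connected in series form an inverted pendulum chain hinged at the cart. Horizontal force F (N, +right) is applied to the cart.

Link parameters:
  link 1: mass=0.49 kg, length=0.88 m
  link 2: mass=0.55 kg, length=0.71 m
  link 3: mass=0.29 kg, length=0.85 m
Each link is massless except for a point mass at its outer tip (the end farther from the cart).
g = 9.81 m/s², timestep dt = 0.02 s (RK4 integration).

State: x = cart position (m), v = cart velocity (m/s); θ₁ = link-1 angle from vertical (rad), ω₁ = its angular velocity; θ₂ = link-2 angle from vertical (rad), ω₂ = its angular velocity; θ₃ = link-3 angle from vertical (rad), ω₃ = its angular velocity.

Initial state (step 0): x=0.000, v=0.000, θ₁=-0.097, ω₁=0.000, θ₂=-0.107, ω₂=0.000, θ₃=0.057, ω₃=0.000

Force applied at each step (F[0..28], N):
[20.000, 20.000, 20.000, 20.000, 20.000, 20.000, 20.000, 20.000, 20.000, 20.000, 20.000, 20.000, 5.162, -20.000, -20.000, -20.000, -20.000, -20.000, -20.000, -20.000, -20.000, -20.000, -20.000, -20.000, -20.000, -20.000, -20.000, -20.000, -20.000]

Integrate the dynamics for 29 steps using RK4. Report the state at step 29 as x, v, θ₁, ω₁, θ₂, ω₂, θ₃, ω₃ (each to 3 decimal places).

apply F[0]=+20.000 → step 1: x=0.002, v=0.211, θ₁=-0.100, ω₁=-0.258, θ₂=-0.107, ω₂=-0.027, θ₃=0.058, ω₃=0.050
apply F[1]=+20.000 → step 2: x=0.008, v=0.423, θ₁=-0.107, ω₁=-0.518, θ₂=-0.108, ω₂=-0.050, θ₃=0.059, ω₃=0.100
apply F[2]=+20.000 → step 3: x=0.019, v=0.635, θ₁=-0.120, ω₁=-0.784, θ₂=-0.109, ω₂=-0.067, θ₃=0.062, ω₃=0.149
apply F[3]=+20.000 → step 4: x=0.034, v=0.848, θ₁=-0.139, ω₁=-1.058, θ₂=-0.111, ω₂=-0.075, θ₃=0.065, ω₃=0.195
apply F[4]=+20.000 → step 5: x=0.053, v=1.061, θ₁=-0.163, ω₁=-1.342, θ₂=-0.112, ω₂=-0.072, θ₃=0.069, ω₃=0.238
apply F[5]=+20.000 → step 6: x=0.076, v=1.275, θ₁=-0.192, ω₁=-1.634, θ₂=-0.113, ω₂=-0.059, θ₃=0.074, ω₃=0.275
apply F[6]=+20.000 → step 7: x=0.104, v=1.487, θ₁=-0.228, ω₁=-1.932, θ₂=-0.114, ω₂=-0.039, θ₃=0.080, ω₃=0.305
apply F[7]=+20.000 → step 8: x=0.136, v=1.696, θ₁=-0.270, ω₁=-2.233, θ₂=-0.115, ω₂=-0.017, θ₃=0.087, ω₃=0.325
apply F[8]=+20.000 → step 9: x=0.172, v=1.901, θ₁=-0.317, ω₁=-2.529, θ₂=-0.115, ω₂=-0.004, θ₃=0.093, ω₃=0.335
apply F[9]=+20.000 → step 10: x=0.212, v=2.100, θ₁=-0.371, ω₁=-2.812, θ₂=-0.115, ω₂=-0.009, θ₃=0.100, ω₃=0.332
apply F[10]=+20.000 → step 11: x=0.256, v=2.289, θ₁=-0.430, ω₁=-3.076, θ₂=-0.116, ω₂=-0.047, θ₃=0.106, ω₃=0.317
apply F[11]=+20.000 → step 12: x=0.303, v=2.468, θ₁=-0.494, ω₁=-3.315, θ₂=-0.117, ω₂=-0.126, θ₃=0.112, ω₃=0.291
apply F[12]=+5.162 → step 13: x=0.353, v=2.507, θ₁=-0.561, ω₁=-3.437, θ₂=-0.120, ω₂=-0.180, θ₃=0.118, ω₃=0.276
apply F[13]=-20.000 → step 14: x=0.401, v=2.323, θ₁=-0.630, ω₁=-3.422, θ₂=-0.123, ω₂=-0.112, θ₃=0.124, ω₃=0.292
apply F[14]=-20.000 → step 15: x=0.446, v=2.140, θ₁=-0.698, ω₁=-3.430, θ₂=-0.125, ω₂=-0.037, θ₃=0.130, ω₃=0.307
apply F[15]=-20.000 → step 16: x=0.487, v=1.956, θ₁=-0.767, ω₁=-3.458, θ₂=-0.125, ω₂=0.040, θ₃=0.136, ω₃=0.321
apply F[16]=-20.000 → step 17: x=0.524, v=1.772, θ₁=-0.837, ω₁=-3.503, θ₂=-0.123, ω₂=0.114, θ₃=0.143, ω₃=0.333
apply F[17]=-20.000 → step 18: x=0.558, v=1.586, θ₁=-0.907, ω₁=-3.563, θ₂=-0.120, ω₂=0.181, θ₃=0.149, ω₃=0.342
apply F[18]=-20.000 → step 19: x=0.588, v=1.397, θ₁=-0.979, ω₁=-3.637, θ₂=-0.116, ω₂=0.236, θ₃=0.156, ω₃=0.349
apply F[19]=-20.000 → step 20: x=0.614, v=1.205, θ₁=-1.053, ω₁=-3.723, θ₂=-0.111, ω₂=0.275, θ₃=0.163, ω₃=0.352
apply F[20]=-20.000 → step 21: x=0.636, v=1.008, θ₁=-1.128, ω₁=-3.822, θ₂=-0.105, ω₂=0.295, θ₃=0.170, ω₃=0.354
apply F[21]=-20.000 → step 22: x=0.654, v=0.807, θ₁=-1.206, ω₁=-3.935, θ₂=-0.099, ω₂=0.291, θ₃=0.177, ω₃=0.353
apply F[22]=-20.000 → step 23: x=0.668, v=0.601, θ₁=-1.286, ω₁=-4.063, θ₂=-0.094, ω₂=0.258, θ₃=0.185, ω₃=0.351
apply F[23]=-20.000 → step 24: x=0.678, v=0.389, θ₁=-1.369, ω₁=-4.209, θ₂=-0.089, ω₂=0.191, θ₃=0.191, ω₃=0.347
apply F[24]=-20.000 → step 25: x=0.684, v=0.170, θ₁=-1.454, ω₁=-4.376, θ₂=-0.086, ω₂=0.084, θ₃=0.198, ω₃=0.344
apply F[25]=-20.000 → step 26: x=0.685, v=-0.058, θ₁=-1.544, ω₁=-4.567, θ₂=-0.086, ω₂=-0.071, θ₃=0.205, ω₃=0.340
apply F[26]=-20.000 → step 27: x=0.681, v=-0.295, θ₁=-1.637, ω₁=-4.787, θ₂=-0.090, ω₂=-0.283, θ₃=0.212, ω₃=0.338
apply F[27]=-20.000 → step 28: x=0.673, v=-0.544, θ₁=-1.735, ω₁=-5.042, θ₂=-0.098, ω₂=-0.565, θ₃=0.219, ω₃=0.339
apply F[28]=-20.000 → step 29: x=0.659, v=-0.806, θ₁=-1.839, ω₁=-5.339, θ₂=-0.113, ω₂=-0.931, θ₃=0.226, ω₃=0.343

Answer: x=0.659, v=-0.806, θ₁=-1.839, ω₁=-5.339, θ₂=-0.113, ω₂=-0.931, θ₃=0.226, ω₃=0.343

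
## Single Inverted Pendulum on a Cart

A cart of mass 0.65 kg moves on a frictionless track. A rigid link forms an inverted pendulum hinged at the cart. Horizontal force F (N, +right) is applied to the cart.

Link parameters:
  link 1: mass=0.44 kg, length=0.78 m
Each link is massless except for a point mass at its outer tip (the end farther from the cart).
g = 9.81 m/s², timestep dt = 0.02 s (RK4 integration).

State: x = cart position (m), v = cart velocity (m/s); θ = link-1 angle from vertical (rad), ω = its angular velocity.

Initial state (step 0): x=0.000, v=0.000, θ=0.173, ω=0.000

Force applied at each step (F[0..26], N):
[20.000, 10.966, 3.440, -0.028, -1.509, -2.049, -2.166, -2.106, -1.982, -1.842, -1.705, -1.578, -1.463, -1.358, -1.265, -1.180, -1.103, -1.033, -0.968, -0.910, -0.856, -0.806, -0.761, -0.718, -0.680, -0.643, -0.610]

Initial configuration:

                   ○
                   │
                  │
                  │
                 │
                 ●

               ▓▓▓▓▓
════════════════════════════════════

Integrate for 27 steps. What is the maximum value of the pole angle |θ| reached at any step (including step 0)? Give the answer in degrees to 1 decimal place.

Answer: 9.9°

Derivation:
apply F[0]=+20.000 → step 1: x=0.006, v=0.582, θ=0.166, ω=-0.693
apply F[1]=+10.966 → step 2: x=0.021, v=0.895, θ=0.149, ω=-1.049
apply F[2]=+3.440 → step 3: x=0.039, v=0.983, θ=0.127, ω=-1.127
apply F[3]=-0.028 → step 4: x=0.059, v=0.969, θ=0.105, ω=-1.079
apply F[4]=-1.509 → step 5: x=0.078, v=0.911, θ=0.084, ω=-0.982
apply F[5]=-2.049 → step 6: x=0.095, v=0.839, θ=0.066, ω=-0.871
apply F[6]=-2.166 → step 7: x=0.111, v=0.766, θ=0.049, ω=-0.763
apply F[7]=-2.106 → step 8: x=0.126, v=0.695, θ=0.035, ω=-0.662
apply F[8]=-1.982 → step 9: x=0.139, v=0.631, θ=0.023, ω=-0.572
apply F[9]=-1.842 → step 10: x=0.151, v=0.572, θ=0.012, ω=-0.492
apply F[10]=-1.705 → step 11: x=0.162, v=0.518, θ=0.003, ω=-0.422
apply F[11]=-1.578 → step 12: x=0.172, v=0.470, θ=-0.005, ω=-0.360
apply F[12]=-1.463 → step 13: x=0.181, v=0.426, θ=-0.011, ω=-0.305
apply F[13]=-1.358 → step 14: x=0.189, v=0.386, θ=-0.017, ω=-0.258
apply F[14]=-1.265 → step 15: x=0.196, v=0.350, θ=-0.022, ω=-0.216
apply F[15]=-1.180 → step 16: x=0.203, v=0.317, θ=-0.026, ω=-0.180
apply F[16]=-1.103 → step 17: x=0.209, v=0.286, θ=-0.029, ω=-0.148
apply F[17]=-1.033 → step 18: x=0.214, v=0.259, θ=-0.032, ω=-0.120
apply F[18]=-0.968 → step 19: x=0.219, v=0.233, θ=-0.034, ω=-0.095
apply F[19]=-0.910 → step 20: x=0.224, v=0.210, θ=-0.035, ω=-0.074
apply F[20]=-0.856 → step 21: x=0.228, v=0.188, θ=-0.037, ω=-0.056
apply F[21]=-0.806 → step 22: x=0.231, v=0.168, θ=-0.038, ω=-0.040
apply F[22]=-0.761 → step 23: x=0.235, v=0.150, θ=-0.038, ω=-0.026
apply F[23]=-0.718 → step 24: x=0.237, v=0.133, θ=-0.039, ω=-0.014
apply F[24]=-0.680 → step 25: x=0.240, v=0.117, θ=-0.039, ω=-0.003
apply F[25]=-0.643 → step 26: x=0.242, v=0.103, θ=-0.039, ω=0.006
apply F[26]=-0.610 → step 27: x=0.244, v=0.089, θ=-0.039, ω=0.013
Max |angle| over trajectory = 0.173 rad = 9.9°.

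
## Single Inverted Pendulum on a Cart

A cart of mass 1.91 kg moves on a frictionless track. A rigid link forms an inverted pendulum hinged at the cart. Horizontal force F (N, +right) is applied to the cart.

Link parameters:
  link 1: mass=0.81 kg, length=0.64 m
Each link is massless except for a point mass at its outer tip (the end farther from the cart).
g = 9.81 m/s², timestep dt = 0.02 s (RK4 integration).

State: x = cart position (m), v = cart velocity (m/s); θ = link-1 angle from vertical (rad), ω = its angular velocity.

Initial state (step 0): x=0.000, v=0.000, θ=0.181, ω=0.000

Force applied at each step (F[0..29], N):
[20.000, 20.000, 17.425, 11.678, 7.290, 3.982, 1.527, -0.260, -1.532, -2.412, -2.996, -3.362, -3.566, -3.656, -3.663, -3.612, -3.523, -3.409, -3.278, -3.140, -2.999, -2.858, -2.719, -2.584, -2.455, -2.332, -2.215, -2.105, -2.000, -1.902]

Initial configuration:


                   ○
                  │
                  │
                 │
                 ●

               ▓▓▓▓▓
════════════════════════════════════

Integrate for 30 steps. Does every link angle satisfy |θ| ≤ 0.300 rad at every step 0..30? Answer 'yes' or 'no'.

apply F[0]=+20.000 → step 1: x=0.002, v=0.192, θ=0.179, ω=-0.240
apply F[1]=+20.000 → step 2: x=0.008, v=0.385, θ=0.171, ω=-0.484
apply F[2]=+17.425 → step 3: x=0.017, v=0.552, θ=0.160, ω=-0.691
apply F[3]=+11.678 → step 4: x=0.029, v=0.661, θ=0.145, ω=-0.813
apply F[4]=+7.290 → step 5: x=0.043, v=0.727, θ=0.128, ω=-0.872
apply F[5]=+3.982 → step 6: x=0.058, v=0.759, θ=0.110, ω=-0.886
apply F[6]=+1.527 → step 7: x=0.073, v=0.767, θ=0.093, ω=-0.867
apply F[7]=-0.260 → step 8: x=0.088, v=0.757, θ=0.076, ω=-0.827
apply F[8]=-1.532 → step 9: x=0.103, v=0.736, θ=0.060, ω=-0.773
apply F[9]=-2.412 → step 10: x=0.118, v=0.707, θ=0.045, ω=-0.711
apply F[10]=-2.996 → step 11: x=0.132, v=0.672, θ=0.031, ω=-0.645
apply F[11]=-3.362 → step 12: x=0.145, v=0.635, θ=0.019, ω=-0.579
apply F[12]=-3.566 → step 13: x=0.157, v=0.597, θ=0.008, ω=-0.515
apply F[13]=-3.656 → step 14: x=0.168, v=0.558, θ=-0.001, ω=-0.454
apply F[14]=-3.663 → step 15: x=0.179, v=0.520, θ=-0.010, ω=-0.397
apply F[15]=-3.612 → step 16: x=0.189, v=0.483, θ=-0.017, ω=-0.343
apply F[16]=-3.523 → step 17: x=0.199, v=0.448, θ=-0.024, ω=-0.295
apply F[17]=-3.409 → step 18: x=0.207, v=0.415, θ=-0.029, ω=-0.251
apply F[18]=-3.278 → step 19: x=0.215, v=0.383, θ=-0.034, ω=-0.211
apply F[19]=-3.140 → step 20: x=0.223, v=0.353, θ=-0.038, ω=-0.175
apply F[20]=-2.999 → step 21: x=0.229, v=0.325, θ=-0.041, ω=-0.143
apply F[21]=-2.858 → step 22: x=0.236, v=0.299, θ=-0.043, ω=-0.115
apply F[22]=-2.719 → step 23: x=0.241, v=0.274, θ=-0.045, ω=-0.090
apply F[23]=-2.584 → step 24: x=0.247, v=0.251, θ=-0.047, ω=-0.068
apply F[24]=-2.455 → step 25: x=0.251, v=0.229, θ=-0.048, ω=-0.048
apply F[25]=-2.332 → step 26: x=0.256, v=0.209, θ=-0.049, ω=-0.032
apply F[26]=-2.215 → step 27: x=0.260, v=0.189, θ=-0.049, ω=-0.017
apply F[27]=-2.105 → step 28: x=0.263, v=0.172, θ=-0.050, ω=-0.004
apply F[28]=-2.000 → step 29: x=0.267, v=0.155, θ=-0.050, ω=0.007
apply F[29]=-1.902 → step 30: x=0.270, v=0.139, θ=-0.049, ω=0.016
Max |angle| over trajectory = 0.181 rad; bound = 0.300 → within bound.

Answer: yes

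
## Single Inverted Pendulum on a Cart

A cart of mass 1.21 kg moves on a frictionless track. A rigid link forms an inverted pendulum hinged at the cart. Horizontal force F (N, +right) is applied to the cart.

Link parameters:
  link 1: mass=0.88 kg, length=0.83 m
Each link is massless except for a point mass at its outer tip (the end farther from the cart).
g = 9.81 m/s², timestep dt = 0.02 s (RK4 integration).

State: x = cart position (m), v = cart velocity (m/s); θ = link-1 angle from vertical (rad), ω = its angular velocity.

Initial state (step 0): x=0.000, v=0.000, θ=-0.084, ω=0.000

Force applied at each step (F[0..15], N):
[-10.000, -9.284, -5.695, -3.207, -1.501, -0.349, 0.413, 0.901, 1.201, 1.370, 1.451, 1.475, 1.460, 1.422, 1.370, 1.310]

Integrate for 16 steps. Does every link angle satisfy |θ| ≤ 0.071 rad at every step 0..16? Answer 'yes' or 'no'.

apply F[0]=-10.000 → step 1: x=-0.002, v=-0.153, θ=-0.082, ω=0.164
apply F[1]=-9.284 → step 2: x=-0.006, v=-0.294, θ=-0.078, ω=0.315
apply F[2]=-5.695 → step 3: x=-0.013, v=-0.377, θ=-0.070, ω=0.397
apply F[3]=-3.207 → step 4: x=-0.021, v=-0.421, θ=-0.062, ω=0.434
apply F[4]=-1.501 → step 5: x=-0.029, v=-0.438, θ=-0.053, ω=0.440
apply F[5]=-0.349 → step 6: x=-0.038, v=-0.437, θ=-0.045, ω=0.427
apply F[6]=+0.413 → step 7: x=-0.047, v=-0.424, θ=-0.036, ω=0.403
apply F[7]=+0.901 → step 8: x=-0.055, v=-0.405, θ=-0.029, ω=0.372
apply F[8]=+1.201 → step 9: x=-0.063, v=-0.381, θ=-0.022, ω=0.337
apply F[9]=+1.370 → step 10: x=-0.070, v=-0.356, θ=-0.015, ω=0.303
apply F[10]=+1.451 → step 11: x=-0.077, v=-0.330, θ=-0.010, ω=0.269
apply F[11]=+1.475 → step 12: x=-0.083, v=-0.305, θ=-0.004, ω=0.237
apply F[12]=+1.460 → step 13: x=-0.089, v=-0.280, θ=-0.000, ω=0.207
apply F[13]=+1.422 → step 14: x=-0.095, v=-0.257, θ=0.004, ω=0.179
apply F[14]=+1.370 → step 15: x=-0.100, v=-0.235, θ=0.007, ω=0.154
apply F[15]=+1.310 → step 16: x=-0.104, v=-0.215, θ=0.010, ω=0.131
Max |angle| over trajectory = 0.084 rad; bound = 0.071 → exceeded.

Answer: no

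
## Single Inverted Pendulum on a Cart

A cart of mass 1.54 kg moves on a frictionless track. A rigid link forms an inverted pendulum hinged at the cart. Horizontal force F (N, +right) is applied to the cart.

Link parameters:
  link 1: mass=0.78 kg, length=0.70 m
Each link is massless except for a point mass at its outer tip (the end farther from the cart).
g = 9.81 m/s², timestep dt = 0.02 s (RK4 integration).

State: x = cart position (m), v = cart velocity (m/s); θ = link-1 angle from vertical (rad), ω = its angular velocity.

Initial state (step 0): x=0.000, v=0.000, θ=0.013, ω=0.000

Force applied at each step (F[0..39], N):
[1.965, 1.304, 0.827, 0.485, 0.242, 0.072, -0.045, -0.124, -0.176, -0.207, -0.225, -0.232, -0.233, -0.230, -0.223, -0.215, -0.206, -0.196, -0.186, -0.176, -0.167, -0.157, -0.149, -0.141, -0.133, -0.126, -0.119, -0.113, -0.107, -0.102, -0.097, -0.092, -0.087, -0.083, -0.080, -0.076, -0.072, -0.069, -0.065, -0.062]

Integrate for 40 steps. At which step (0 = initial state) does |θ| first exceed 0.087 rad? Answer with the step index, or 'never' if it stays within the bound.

apply F[0]=+1.965 → step 1: x=0.000, v=0.024, θ=0.013, ω=-0.031
apply F[1]=+1.304 → step 2: x=0.001, v=0.040, θ=0.012, ω=-0.050
apply F[2]=+0.827 → step 3: x=0.002, v=0.050, θ=0.011, ω=-0.061
apply F[3]=+0.485 → step 4: x=0.003, v=0.055, θ=0.010, ω=-0.065
apply F[4]=+0.242 → step 5: x=0.004, v=0.057, θ=0.008, ω=-0.066
apply F[5]=+0.072 → step 6: x=0.005, v=0.057, θ=0.007, ω=-0.064
apply F[6]=-0.045 → step 7: x=0.006, v=0.056, θ=0.006, ω=-0.061
apply F[7]=-0.124 → step 8: x=0.007, v=0.054, θ=0.004, ω=-0.056
apply F[8]=-0.176 → step 9: x=0.008, v=0.051, θ=0.003, ω=-0.051
apply F[9]=-0.207 → step 10: x=0.009, v=0.048, θ=0.002, ω=-0.046
apply F[10]=-0.225 → step 11: x=0.010, v=0.045, θ=0.002, ω=-0.041
apply F[11]=-0.232 → step 12: x=0.011, v=0.042, θ=0.001, ω=-0.036
apply F[12]=-0.233 → step 13: x=0.012, v=0.039, θ=0.000, ω=-0.032
apply F[13]=-0.230 → step 14: x=0.013, v=0.036, θ=-0.000, ω=-0.028
apply F[14]=-0.223 → step 15: x=0.013, v=0.033, θ=-0.001, ω=-0.024
apply F[15]=-0.215 → step 16: x=0.014, v=0.031, θ=-0.001, ω=-0.020
apply F[16]=-0.206 → step 17: x=0.015, v=0.028, θ=-0.002, ω=-0.017
apply F[17]=-0.196 → step 18: x=0.015, v=0.026, θ=-0.002, ω=-0.014
apply F[18]=-0.186 → step 19: x=0.016, v=0.023, θ=-0.002, ω=-0.012
apply F[19]=-0.176 → step 20: x=0.016, v=0.021, θ=-0.003, ω=-0.010
apply F[20]=-0.167 → step 21: x=0.017, v=0.020, θ=-0.003, ω=-0.008
apply F[21]=-0.157 → step 22: x=0.017, v=0.018, θ=-0.003, ω=-0.006
apply F[22]=-0.149 → step 23: x=0.017, v=0.016, θ=-0.003, ω=-0.005
apply F[23]=-0.141 → step 24: x=0.018, v=0.015, θ=-0.003, ω=-0.003
apply F[24]=-0.133 → step 25: x=0.018, v=0.013, θ=-0.003, ω=-0.002
apply F[25]=-0.126 → step 26: x=0.018, v=0.012, θ=-0.003, ω=-0.001
apply F[26]=-0.119 → step 27: x=0.018, v=0.011, θ=-0.003, ω=-0.000
apply F[27]=-0.113 → step 28: x=0.019, v=0.010, θ=-0.003, ω=0.000
apply F[28]=-0.107 → step 29: x=0.019, v=0.008, θ=-0.003, ω=0.001
apply F[29]=-0.102 → step 30: x=0.019, v=0.007, θ=-0.003, ω=0.002
apply F[30]=-0.097 → step 31: x=0.019, v=0.007, θ=-0.003, ω=0.002
apply F[31]=-0.092 → step 32: x=0.019, v=0.006, θ=-0.003, ω=0.002
apply F[32]=-0.087 → step 33: x=0.019, v=0.005, θ=-0.003, ω=0.003
apply F[33]=-0.083 → step 34: x=0.019, v=0.004, θ=-0.003, ω=0.003
apply F[34]=-0.080 → step 35: x=0.019, v=0.003, θ=-0.003, ω=0.003
apply F[35]=-0.076 → step 36: x=0.019, v=0.003, θ=-0.003, ω=0.003
apply F[36]=-0.072 → step 37: x=0.019, v=0.002, θ=-0.003, ω=0.004
apply F[37]=-0.069 → step 38: x=0.020, v=0.001, θ=-0.003, ω=0.004
apply F[38]=-0.065 → step 39: x=0.020, v=0.001, θ=-0.003, ω=0.004
apply F[39]=-0.062 → step 40: x=0.020, v=0.000, θ=-0.003, ω=0.004
max |θ| = 0.013 ≤ 0.087 over all 41 states.

Answer: never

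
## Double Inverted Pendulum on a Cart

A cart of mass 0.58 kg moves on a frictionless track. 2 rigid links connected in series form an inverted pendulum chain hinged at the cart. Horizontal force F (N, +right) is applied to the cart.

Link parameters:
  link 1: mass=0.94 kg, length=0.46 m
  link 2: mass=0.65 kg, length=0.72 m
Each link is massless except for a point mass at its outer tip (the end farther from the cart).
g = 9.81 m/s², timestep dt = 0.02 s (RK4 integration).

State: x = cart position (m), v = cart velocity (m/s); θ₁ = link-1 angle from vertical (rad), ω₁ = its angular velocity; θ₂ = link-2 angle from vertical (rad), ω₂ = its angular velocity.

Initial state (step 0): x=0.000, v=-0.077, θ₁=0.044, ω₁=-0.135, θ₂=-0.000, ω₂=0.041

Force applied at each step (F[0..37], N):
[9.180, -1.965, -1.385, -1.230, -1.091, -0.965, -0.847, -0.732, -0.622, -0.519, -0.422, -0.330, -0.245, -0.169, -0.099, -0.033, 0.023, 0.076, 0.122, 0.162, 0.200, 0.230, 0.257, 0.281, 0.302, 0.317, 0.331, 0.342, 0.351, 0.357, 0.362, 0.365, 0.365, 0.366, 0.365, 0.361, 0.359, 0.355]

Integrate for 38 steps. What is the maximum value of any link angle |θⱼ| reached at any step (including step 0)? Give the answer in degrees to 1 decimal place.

apply F[0]=+9.180 → step 1: x=0.001, v=0.217, θ₁=0.035, ω₁=-0.743, θ₂=0.001, ω₂=0.022
apply F[1]=-1.965 → step 2: x=0.005, v=0.134, θ₁=0.022, ω₁=-0.543, θ₂=0.001, ω₂=0.009
apply F[2]=-1.385 → step 3: x=0.007, v=0.077, θ₁=0.013, ω₁=-0.407, θ₂=0.001, ω₂=0.002
apply F[3]=-1.230 → step 4: x=0.008, v=0.030, θ₁=0.006, ω₁=-0.298, θ₂=0.001, ω₂=-0.002
apply F[4]=-1.091 → step 5: x=0.008, v=-0.010, θ₁=0.001, ω₁=-0.211, θ₂=0.001, ω₂=-0.003
apply F[5]=-0.965 → step 6: x=0.008, v=-0.042, θ₁=-0.003, ω₁=-0.140, θ₂=0.001, ω₂=-0.002
apply F[6]=-0.847 → step 7: x=0.007, v=-0.069, θ₁=-0.005, ω₁=-0.084, θ₂=0.001, ω₂=-0.000
apply F[7]=-0.732 → step 8: x=0.005, v=-0.092, θ₁=-0.006, ω₁=-0.040, θ₂=0.001, ω₂=0.003
apply F[8]=-0.622 → step 9: x=0.003, v=-0.110, θ₁=-0.007, ω₁=-0.006, θ₂=0.001, ω₂=0.006
apply F[9]=-0.519 → step 10: x=0.001, v=-0.124, θ₁=-0.006, ω₁=0.020, θ₂=0.001, ω₂=0.010
apply F[10]=-0.422 → step 11: x=-0.002, v=-0.135, θ₁=-0.006, ω₁=0.039, θ₂=0.001, ω₂=0.013
apply F[11]=-0.330 → step 12: x=-0.005, v=-0.144, θ₁=-0.005, ω₁=0.053, θ₂=0.002, ω₂=0.017
apply F[12]=-0.245 → step 13: x=-0.008, v=-0.150, θ₁=-0.004, ω₁=0.063, θ₂=0.002, ω₂=0.019
apply F[13]=-0.169 → step 14: x=-0.011, v=-0.154, θ₁=-0.002, ω₁=0.069, θ₂=0.002, ω₂=0.022
apply F[14]=-0.099 → step 15: x=-0.014, v=-0.156, θ₁=-0.001, ω₁=0.072, θ₂=0.003, ω₂=0.024
apply F[15]=-0.033 → step 16: x=-0.017, v=-0.157, θ₁=0.000, ω₁=0.073, θ₂=0.003, ω₂=0.026
apply F[16]=+0.023 → step 17: x=-0.020, v=-0.157, θ₁=0.002, ω₁=0.072, θ₂=0.004, ω₂=0.027
apply F[17]=+0.076 → step 18: x=-0.023, v=-0.156, θ₁=0.003, ω₁=0.070, θ₂=0.004, ω₂=0.028
apply F[18]=+0.122 → step 19: x=-0.026, v=-0.154, θ₁=0.005, ω₁=0.067, θ₂=0.005, ω₂=0.028
apply F[19]=+0.162 → step 20: x=-0.029, v=-0.151, θ₁=0.006, ω₁=0.063, θ₂=0.006, ω₂=0.028
apply F[20]=+0.200 → step 21: x=-0.032, v=-0.148, θ₁=0.007, ω₁=0.059, θ₂=0.006, ω₂=0.028
apply F[21]=+0.230 → step 22: x=-0.035, v=-0.144, θ₁=0.008, ω₁=0.054, θ₂=0.007, ω₂=0.027
apply F[22]=+0.257 → step 23: x=-0.038, v=-0.140, θ₁=0.009, ω₁=0.049, θ₂=0.007, ω₂=0.026
apply F[23]=+0.281 → step 24: x=-0.041, v=-0.135, θ₁=0.010, ω₁=0.045, θ₂=0.008, ω₂=0.025
apply F[24]=+0.302 → step 25: x=-0.044, v=-0.131, θ₁=0.011, ω₁=0.040, θ₂=0.008, ω₂=0.024
apply F[25]=+0.317 → step 26: x=-0.046, v=-0.126, θ₁=0.012, ω₁=0.035, θ₂=0.009, ω₂=0.023
apply F[26]=+0.331 → step 27: x=-0.049, v=-0.121, θ₁=0.012, ω₁=0.031, θ₂=0.009, ω₂=0.021
apply F[27]=+0.342 → step 28: x=-0.051, v=-0.116, θ₁=0.013, ω₁=0.026, θ₂=0.010, ω₂=0.020
apply F[28]=+0.351 → step 29: x=-0.053, v=-0.111, θ₁=0.014, ω₁=0.022, θ₂=0.010, ω₂=0.018
apply F[29]=+0.357 → step 30: x=-0.055, v=-0.106, θ₁=0.014, ω₁=0.018, θ₂=0.010, ω₂=0.016
apply F[30]=+0.362 → step 31: x=-0.057, v=-0.101, θ₁=0.014, ω₁=0.015, θ₂=0.011, ω₂=0.015
apply F[31]=+0.365 → step 32: x=-0.059, v=-0.096, θ₁=0.014, ω₁=0.011, θ₂=0.011, ω₂=0.013
apply F[32]=+0.365 → step 33: x=-0.061, v=-0.092, θ₁=0.015, ω₁=0.008, θ₂=0.011, ω₂=0.011
apply F[33]=+0.366 → step 34: x=-0.063, v=-0.087, θ₁=0.015, ω₁=0.005, θ₂=0.011, ω₂=0.010
apply F[34]=+0.365 → step 35: x=-0.065, v=-0.082, θ₁=0.015, ω₁=0.003, θ₂=0.012, ω₂=0.008
apply F[35]=+0.361 → step 36: x=-0.066, v=-0.078, θ₁=0.015, ω₁=0.001, θ₂=0.012, ω₂=0.007
apply F[36]=+0.359 → step 37: x=-0.068, v=-0.074, θ₁=0.015, ω₁=-0.001, θ₂=0.012, ω₂=0.005
apply F[37]=+0.355 → step 38: x=-0.069, v=-0.069, θ₁=0.015, ω₁=-0.003, θ₂=0.012, ω₂=0.004
Max |angle| over trajectory = 0.044 rad = 2.5°.

Answer: 2.5°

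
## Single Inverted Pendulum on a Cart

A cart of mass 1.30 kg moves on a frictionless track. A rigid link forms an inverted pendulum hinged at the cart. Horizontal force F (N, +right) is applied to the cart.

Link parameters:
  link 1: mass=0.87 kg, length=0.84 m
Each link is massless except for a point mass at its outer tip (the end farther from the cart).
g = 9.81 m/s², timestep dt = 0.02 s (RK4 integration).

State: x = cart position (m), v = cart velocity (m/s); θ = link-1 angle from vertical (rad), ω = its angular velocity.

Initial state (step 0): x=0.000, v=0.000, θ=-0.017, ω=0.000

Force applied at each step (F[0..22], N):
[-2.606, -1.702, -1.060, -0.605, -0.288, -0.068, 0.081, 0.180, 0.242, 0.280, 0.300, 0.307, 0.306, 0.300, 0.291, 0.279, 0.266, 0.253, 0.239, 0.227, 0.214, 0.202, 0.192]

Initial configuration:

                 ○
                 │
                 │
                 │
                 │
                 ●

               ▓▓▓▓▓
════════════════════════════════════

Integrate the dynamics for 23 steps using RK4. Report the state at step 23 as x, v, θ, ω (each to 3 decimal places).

Answer: x=-0.026, v=-0.022, θ=0.004, ω=0.006

Derivation:
apply F[0]=-2.606 → step 1: x=-0.000, v=-0.038, θ=-0.017, ω=0.041
apply F[1]=-1.702 → step 2: x=-0.001, v=-0.062, θ=-0.016, ω=0.066
apply F[2]=-1.060 → step 3: x=-0.003, v=-0.076, θ=-0.014, ω=0.080
apply F[3]=-0.605 → step 4: x=-0.004, v=-0.084, θ=-0.012, ω=0.086
apply F[4]=-0.288 → step 5: x=-0.006, v=-0.087, θ=-0.011, ω=0.086
apply F[5]=-0.068 → step 6: x=-0.008, v=-0.087, θ=-0.009, ω=0.084
apply F[6]=+0.081 → step 7: x=-0.010, v=-0.084, θ=-0.007, ω=0.079
apply F[7]=+0.180 → step 8: x=-0.011, v=-0.081, θ=-0.006, ω=0.073
apply F[8]=+0.242 → step 9: x=-0.013, v=-0.076, θ=-0.004, ω=0.067
apply F[9]=+0.280 → step 10: x=-0.014, v=-0.071, θ=-0.003, ω=0.060
apply F[10]=+0.300 → step 11: x=-0.016, v=-0.066, θ=-0.002, ω=0.054
apply F[11]=+0.307 → step 12: x=-0.017, v=-0.062, θ=-0.001, ω=0.047
apply F[12]=+0.306 → step 13: x=-0.018, v=-0.057, θ=-0.000, ω=0.042
apply F[13]=+0.300 → step 14: x=-0.019, v=-0.052, θ=0.001, ω=0.036
apply F[14]=+0.291 → step 15: x=-0.020, v=-0.048, θ=0.001, ω=0.031
apply F[15]=+0.279 → step 16: x=-0.021, v=-0.044, θ=0.002, ω=0.027
apply F[16]=+0.266 → step 17: x=-0.022, v=-0.040, θ=0.002, ω=0.023
apply F[17]=+0.253 → step 18: x=-0.023, v=-0.036, θ=0.003, ω=0.019
apply F[18]=+0.239 → step 19: x=-0.023, v=-0.033, θ=0.003, ω=0.016
apply F[19]=+0.227 → step 20: x=-0.024, v=-0.030, θ=0.003, ω=0.013
apply F[20]=+0.214 → step 21: x=-0.025, v=-0.027, θ=0.004, ω=0.011
apply F[21]=+0.202 → step 22: x=-0.025, v=-0.025, θ=0.004, ω=0.008
apply F[22]=+0.192 → step 23: x=-0.026, v=-0.022, θ=0.004, ω=0.006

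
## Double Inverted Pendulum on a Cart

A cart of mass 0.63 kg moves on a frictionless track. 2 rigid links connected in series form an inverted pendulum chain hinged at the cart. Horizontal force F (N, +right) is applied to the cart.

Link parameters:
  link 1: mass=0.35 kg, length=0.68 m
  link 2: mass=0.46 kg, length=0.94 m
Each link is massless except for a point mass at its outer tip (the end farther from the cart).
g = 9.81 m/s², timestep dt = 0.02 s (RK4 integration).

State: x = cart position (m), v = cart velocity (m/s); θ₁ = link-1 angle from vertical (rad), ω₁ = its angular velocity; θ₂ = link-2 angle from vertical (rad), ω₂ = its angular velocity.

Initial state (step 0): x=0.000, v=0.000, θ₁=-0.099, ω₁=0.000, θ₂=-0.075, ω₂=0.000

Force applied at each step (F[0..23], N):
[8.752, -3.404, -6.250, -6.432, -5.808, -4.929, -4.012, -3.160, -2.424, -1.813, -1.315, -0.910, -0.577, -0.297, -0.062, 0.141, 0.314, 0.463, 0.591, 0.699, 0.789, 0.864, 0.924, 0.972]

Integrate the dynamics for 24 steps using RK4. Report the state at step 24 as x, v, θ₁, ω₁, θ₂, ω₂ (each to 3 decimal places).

Answer: x=-0.222, v=-0.499, θ₁=0.023, ω₁=0.198, θ₂=0.002, ω₂=0.167

Derivation:
apply F[0]=+8.752 → step 1: x=0.003, v=0.299, θ₁=-0.104, ω₁=-0.475, θ₂=-0.075, ω₂=0.010
apply F[1]=-3.404 → step 2: x=0.008, v=0.219, θ₁=-0.112, ω₁=-0.402, θ₂=-0.075, ω₂=0.027
apply F[2]=-6.250 → step 3: x=0.011, v=0.052, θ₁=-0.119, ω₁=-0.208, θ₂=-0.074, ω₂=0.049
apply F[3]=-6.432 → step 4: x=0.010, v=-0.119, θ₁=-0.121, ω₁=-0.012, θ₂=-0.073, ω₂=0.073
apply F[4]=-5.808 → step 5: x=0.006, v=-0.271, θ₁=-0.119, ω₁=0.155, θ₂=-0.071, ω₂=0.099
apply F[5]=-4.929 → step 6: x=-0.000, v=-0.396, θ₁=-0.115, ω₁=0.285, θ₂=-0.069, ω₂=0.123
apply F[6]=-4.012 → step 7: x=-0.009, v=-0.494, θ₁=-0.108, ω₁=0.378, θ₂=-0.066, ω₂=0.145
apply F[7]=-3.160 → step 8: x=-0.020, v=-0.568, θ₁=-0.100, ω₁=0.440, θ₂=-0.063, ω₂=0.165
apply F[8]=-2.424 → step 9: x=-0.032, v=-0.620, θ₁=-0.091, ω₁=0.477, θ₂=-0.059, ω₂=0.182
apply F[9]=-1.813 → step 10: x=-0.045, v=-0.656, θ₁=-0.081, ω₁=0.494, θ₂=-0.056, ω₂=0.196
apply F[10]=-1.315 → step 11: x=-0.058, v=-0.679, θ₁=-0.071, ω₁=0.497, θ₂=-0.052, ω₂=0.206
apply F[11]=-0.910 → step 12: x=-0.072, v=-0.692, θ₁=-0.062, ω₁=0.490, θ₂=-0.047, ω₂=0.214
apply F[12]=-0.577 → step 13: x=-0.085, v=-0.696, θ₁=-0.052, ω₁=0.475, θ₂=-0.043, ω₂=0.220
apply F[13]=-0.297 → step 14: x=-0.099, v=-0.694, θ₁=-0.043, ω₁=0.456, θ₂=-0.039, ω₂=0.223
apply F[14]=-0.062 → step 15: x=-0.113, v=-0.686, θ₁=-0.034, ω₁=0.433, θ₂=-0.034, ω₂=0.224
apply F[15]=+0.141 → step 16: x=-0.127, v=-0.674, θ₁=-0.025, ω₁=0.408, θ₂=-0.030, ω₂=0.223
apply F[16]=+0.314 → step 17: x=-0.140, v=-0.659, θ₁=-0.017, ω₁=0.382, θ₂=-0.025, ω₂=0.220
apply F[17]=+0.463 → step 18: x=-0.153, v=-0.641, θ₁=-0.010, ω₁=0.355, θ₂=-0.021, ω₂=0.215
apply F[18]=+0.591 → step 19: x=-0.166, v=-0.621, θ₁=-0.003, ω₁=0.328, θ₂=-0.017, ω₂=0.210
apply F[19]=+0.699 → step 20: x=-0.178, v=-0.598, θ₁=0.003, ω₁=0.300, θ₂=-0.012, ω₂=0.203
apply F[20]=+0.789 → step 21: x=-0.190, v=-0.575, θ₁=0.009, ω₁=0.274, θ₂=-0.008, ω₂=0.195
apply F[21]=+0.864 → step 22: x=-0.201, v=-0.550, θ₁=0.014, ω₁=0.248, θ₂=-0.005, ω₂=0.186
apply F[22]=+0.924 → step 23: x=-0.212, v=-0.525, θ₁=0.019, ω₁=0.222, θ₂=-0.001, ω₂=0.177
apply F[23]=+0.972 → step 24: x=-0.222, v=-0.499, θ₁=0.023, ω₁=0.198, θ₂=0.002, ω₂=0.167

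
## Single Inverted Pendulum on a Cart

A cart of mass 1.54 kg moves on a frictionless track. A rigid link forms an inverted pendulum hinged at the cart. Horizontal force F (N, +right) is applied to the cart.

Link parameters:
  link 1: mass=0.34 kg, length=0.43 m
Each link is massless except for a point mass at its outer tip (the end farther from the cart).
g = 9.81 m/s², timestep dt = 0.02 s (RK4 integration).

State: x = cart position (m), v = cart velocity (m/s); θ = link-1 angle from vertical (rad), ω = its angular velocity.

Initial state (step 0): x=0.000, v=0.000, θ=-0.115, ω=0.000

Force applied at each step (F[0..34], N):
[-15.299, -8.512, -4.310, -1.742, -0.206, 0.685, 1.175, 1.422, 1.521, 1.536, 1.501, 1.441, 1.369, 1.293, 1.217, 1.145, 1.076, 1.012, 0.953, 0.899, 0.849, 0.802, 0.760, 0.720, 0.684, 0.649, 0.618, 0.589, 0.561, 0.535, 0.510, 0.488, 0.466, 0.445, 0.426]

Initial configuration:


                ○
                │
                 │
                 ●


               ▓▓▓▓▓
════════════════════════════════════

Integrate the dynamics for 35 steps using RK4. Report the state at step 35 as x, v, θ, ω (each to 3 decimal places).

Answer: x=-0.122, v=-0.027, θ=0.021, ω=-0.028

Derivation:
apply F[0]=-15.299 → step 1: x=-0.002, v=-0.193, θ=-0.111, ω=0.395
apply F[1]=-8.512 → step 2: x=-0.007, v=-0.299, θ=-0.101, ω=0.591
apply F[2]=-4.310 → step 3: x=-0.013, v=-0.351, θ=-0.089, ω=0.668
apply F[3]=-1.742 → step 4: x=-0.021, v=-0.370, θ=-0.075, ω=0.675
apply F[4]=-0.206 → step 5: x=-0.028, v=-0.370, θ=-0.062, ω=0.643
apply F[5]=+0.685 → step 6: x=-0.035, v=-0.359, θ=-0.050, ω=0.591
apply F[6]=+1.175 → step 7: x=-0.042, v=-0.341, θ=-0.039, ω=0.531
apply F[7]=+1.422 → step 8: x=-0.049, v=-0.321, θ=-0.029, ω=0.470
apply F[8]=+1.521 → step 9: x=-0.055, v=-0.301, θ=-0.020, ω=0.411
apply F[9]=+1.536 → step 10: x=-0.061, v=-0.280, θ=-0.012, ω=0.355
apply F[10]=+1.501 → step 11: x=-0.066, v=-0.260, θ=-0.005, ω=0.305
apply F[11]=+1.441 → step 12: x=-0.071, v=-0.241, θ=0.000, ω=0.260
apply F[12]=+1.369 → step 13: x=-0.076, v=-0.224, θ=0.005, ω=0.220
apply F[13]=+1.293 → step 14: x=-0.080, v=-0.207, θ=0.009, ω=0.185
apply F[14]=+1.217 → step 15: x=-0.084, v=-0.192, θ=0.012, ω=0.154
apply F[15]=+1.145 → step 16: x=-0.088, v=-0.178, θ=0.015, ω=0.128
apply F[16]=+1.076 → step 17: x=-0.091, v=-0.164, θ=0.018, ω=0.104
apply F[17]=+1.012 → step 18: x=-0.095, v=-0.152, θ=0.019, ω=0.084
apply F[18]=+0.953 → step 19: x=-0.097, v=-0.141, θ=0.021, ω=0.067
apply F[19]=+0.899 → step 20: x=-0.100, v=-0.130, θ=0.022, ω=0.051
apply F[20]=+0.849 → step 21: x=-0.103, v=-0.120, θ=0.023, ω=0.038
apply F[21]=+0.802 → step 22: x=-0.105, v=-0.110, θ=0.024, ω=0.027
apply F[22]=+0.760 → step 23: x=-0.107, v=-0.102, θ=0.024, ω=0.018
apply F[23]=+0.720 → step 24: x=-0.109, v=-0.093, θ=0.024, ω=0.009
apply F[24]=+0.684 → step 25: x=-0.111, v=-0.085, θ=0.025, ω=0.002
apply F[25]=+0.649 → step 26: x=-0.112, v=-0.078, θ=0.024, ω=-0.004
apply F[26]=+0.618 → step 27: x=-0.114, v=-0.071, θ=0.024, ω=-0.009
apply F[27]=+0.589 → step 28: x=-0.115, v=-0.064, θ=0.024, ω=-0.013
apply F[28]=+0.561 → step 29: x=-0.117, v=-0.058, θ=0.024, ω=-0.017
apply F[29]=+0.535 → step 30: x=-0.118, v=-0.052, θ=0.023, ω=-0.019
apply F[30]=+0.510 → step 31: x=-0.119, v=-0.047, θ=0.023, ω=-0.022
apply F[31]=+0.488 → step 32: x=-0.119, v=-0.041, θ=0.023, ω=-0.024
apply F[32]=+0.466 → step 33: x=-0.120, v=-0.036, θ=0.022, ω=-0.026
apply F[33]=+0.445 → step 34: x=-0.121, v=-0.031, θ=0.022, ω=-0.027
apply F[34]=+0.426 → step 35: x=-0.122, v=-0.027, θ=0.021, ω=-0.028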